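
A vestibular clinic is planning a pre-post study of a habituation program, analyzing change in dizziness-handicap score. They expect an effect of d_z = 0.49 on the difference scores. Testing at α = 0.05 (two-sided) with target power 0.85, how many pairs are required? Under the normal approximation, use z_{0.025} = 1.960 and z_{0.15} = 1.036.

n = 38 pairs

For a paired (one-sample on differences) test: n = ((z_{α/2} + z_β) / d)².
z_{α/2} + z_β = 1.960 + 1.036 = 2.996.
n = (2.996 / 0.49)² = 6.114² = 37.38.
Round up.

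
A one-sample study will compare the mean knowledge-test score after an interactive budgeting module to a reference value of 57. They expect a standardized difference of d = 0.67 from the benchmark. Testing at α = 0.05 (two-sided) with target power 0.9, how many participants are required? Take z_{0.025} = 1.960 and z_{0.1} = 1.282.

For a one-sample test: n = ((z_{α/2} + z_β) / d)².
z_{α/2} + z_β = 1.960 + 1.282 = 3.242.
n = (3.242 / 0.67)² = 4.839² = 23.41.
Round up.

n = 24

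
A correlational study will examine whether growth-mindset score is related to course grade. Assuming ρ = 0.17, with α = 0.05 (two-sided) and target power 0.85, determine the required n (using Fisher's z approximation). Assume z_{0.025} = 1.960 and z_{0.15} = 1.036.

Fisher's z: C = ½·ln((1+r)/(1−r)) = ½·ln(1.4096) = 0.1717.
n = ((z_{α/2} + z_β)/C)² + 3.
(1.960 + 1.036) / 0.1717 = 2.996 / 0.1717 = 17.449.
n = 17.449² + 3 = 304.47 + 3 = 307.5.
Round up.

n = 308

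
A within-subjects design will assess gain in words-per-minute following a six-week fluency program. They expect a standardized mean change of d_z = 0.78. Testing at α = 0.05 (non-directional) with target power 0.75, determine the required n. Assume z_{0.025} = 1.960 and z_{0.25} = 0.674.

n = 12 pairs

For a paired (one-sample on differences) test: n = ((z_{α/2} + z_β) / d)².
z_{α/2} + z_β = 1.960 + 0.674 = 2.634.
n = (2.634 / 0.78)² = 3.377² = 11.40.
Round up.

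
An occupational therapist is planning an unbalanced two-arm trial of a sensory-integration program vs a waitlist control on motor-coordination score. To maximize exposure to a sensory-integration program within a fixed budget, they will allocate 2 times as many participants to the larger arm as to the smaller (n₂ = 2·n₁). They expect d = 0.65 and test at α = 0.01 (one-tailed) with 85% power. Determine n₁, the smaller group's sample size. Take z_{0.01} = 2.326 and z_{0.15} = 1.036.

n₁ = 41

With allocation ratio k = n₂/n₁ = 2, Var(x̄₁−x̄₂) = σ²(1/n₁ + 1/(k·n₁)) = σ²·(k+1)/(k·n₁).
So n₁ = (1 + 1/k)·((z_{α} + z_β)/d)² = 1.500 × (3.362/0.65)².
n₁ = 1.500 × 26.75 = 40.1.
Round up: n₁ = 41, giving n₂ = 2 × 41 = 82.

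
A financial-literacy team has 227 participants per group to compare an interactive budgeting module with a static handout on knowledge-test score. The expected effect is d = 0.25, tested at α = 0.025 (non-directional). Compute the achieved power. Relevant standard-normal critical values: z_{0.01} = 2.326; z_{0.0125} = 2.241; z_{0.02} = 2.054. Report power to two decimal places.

power ≈ 0.66

For two equal groups, power = Φ(d·√(n/2) − z_{α/2}).
d·√(n/2) = 0.25 × √(227/2) = 0.25 × 10.654 = 2.663.
z_β = 2.663 − 2.241 = 0.422.
Power = Φ(0.422) = 0.664.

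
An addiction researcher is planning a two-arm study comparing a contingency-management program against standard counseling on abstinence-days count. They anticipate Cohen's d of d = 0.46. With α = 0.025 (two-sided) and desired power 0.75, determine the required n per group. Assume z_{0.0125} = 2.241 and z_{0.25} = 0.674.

n = 81 per group

For two independent groups with equal n: n = 2·((z_{α/2} + z_β) / d)².
z_{α/2} + z_β = 2.241 + 0.674 = 2.915.
n = 2 × (2.915 / 0.46)² = 2 × 6.337² = 2 × 40.16 = 80.3.
Round up to the next whole participant.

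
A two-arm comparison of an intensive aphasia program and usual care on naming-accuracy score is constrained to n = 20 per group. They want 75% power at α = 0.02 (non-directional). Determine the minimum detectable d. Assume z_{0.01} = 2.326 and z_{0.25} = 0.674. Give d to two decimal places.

For two independent groups of n = 20 each: d_min = (z_{α/2} + z_β)·√(2/n).
z-sum = 2.326 + 0.674 = 3.000.
d_min = 3.000 × √(2/20) = 3.000 × 0.3162 = 0.949.

d_min ≈ 0.95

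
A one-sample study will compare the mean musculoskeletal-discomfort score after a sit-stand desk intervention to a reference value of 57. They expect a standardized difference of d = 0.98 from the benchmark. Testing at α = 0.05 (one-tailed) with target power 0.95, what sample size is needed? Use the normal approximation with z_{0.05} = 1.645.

For a one-sample test: n = ((z_{α} + z_β) / d)².
z_{α} + z_β = 1.645 + 1.645 = 3.290.
n = (3.290 / 0.98)² = 3.357² = 11.27.
Round up.

n = 12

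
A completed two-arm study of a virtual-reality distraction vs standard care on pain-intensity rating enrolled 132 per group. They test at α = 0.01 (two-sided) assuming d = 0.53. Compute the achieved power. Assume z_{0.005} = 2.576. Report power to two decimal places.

For two equal groups, power = Φ(d·√(n/2) − z_{α/2}).
d·√(n/2) = 0.53 × √(132/2) = 0.53 × 8.124 = 4.306.
z_β = 4.306 − 2.576 = 1.730.
Power = Φ(1.730) = 0.958.

power ≈ 0.96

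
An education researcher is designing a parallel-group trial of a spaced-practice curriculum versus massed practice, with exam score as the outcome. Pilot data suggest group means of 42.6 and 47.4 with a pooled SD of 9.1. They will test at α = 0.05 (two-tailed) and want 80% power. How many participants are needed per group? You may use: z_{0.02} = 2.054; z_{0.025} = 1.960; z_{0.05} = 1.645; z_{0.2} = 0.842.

Cohen's d = |M₁ − M₂| / SD_pooled = |42.6 − 47.4| / 9.1 = 4.8 / 9.1 = 0.527.
For two independent groups with equal n: n = 2·((z_{α/2} + z_β) / d)².
z_{α/2} + z_β = 1.960 + 0.842 = 2.802.
n = 2 × (2.802 / 0.527)² = 2 × 5.317² = 2 × 28.27 = 56.5.
Round up to the next whole participant.

n = 57 per group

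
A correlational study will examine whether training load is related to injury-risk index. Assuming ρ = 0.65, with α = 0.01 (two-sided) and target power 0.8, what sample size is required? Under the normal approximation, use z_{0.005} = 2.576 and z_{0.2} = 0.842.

Fisher's z: C = ½·ln((1+r)/(1−r)) = ½·ln(4.7143) = 0.7753.
n = ((z_{α/2} + z_β)/C)² + 3.
(2.576 + 0.842) / 0.7753 = 3.418 / 0.7753 = 4.409.
n = 4.409² + 3 = 19.44 + 3 = 22.4.
Round up.

n = 23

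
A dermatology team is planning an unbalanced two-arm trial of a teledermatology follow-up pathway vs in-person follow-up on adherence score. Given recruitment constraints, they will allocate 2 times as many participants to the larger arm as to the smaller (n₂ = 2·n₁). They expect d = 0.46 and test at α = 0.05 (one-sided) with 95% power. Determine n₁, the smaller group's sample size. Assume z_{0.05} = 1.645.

n₁ = 77

With allocation ratio k = n₂/n₁ = 2, Var(x̄₁−x̄₂) = σ²(1/n₁ + 1/(k·n₁)) = σ²·(k+1)/(k·n₁).
So n₁ = (1 + 1/k)·((z_{α} + z_β)/d)² = 1.500 × (3.290/0.46)².
n₁ = 1.500 × 51.15 = 76.7.
Round up: n₁ = 77, giving n₂ = 2 × 77 = 154.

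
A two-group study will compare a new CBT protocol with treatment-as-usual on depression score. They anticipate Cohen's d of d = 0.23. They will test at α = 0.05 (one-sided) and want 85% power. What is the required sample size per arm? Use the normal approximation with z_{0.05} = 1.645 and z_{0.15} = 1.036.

n = 272 per group

For two independent groups with equal n: n = 2·((z_{α} + z_β) / d)².
z_{α} + z_β = 1.645 + 1.036 = 2.681.
n = 2 × (2.681 / 0.23)² = 2 × 11.657² = 2 × 135.87 = 271.7.
Round up to the next whole participant.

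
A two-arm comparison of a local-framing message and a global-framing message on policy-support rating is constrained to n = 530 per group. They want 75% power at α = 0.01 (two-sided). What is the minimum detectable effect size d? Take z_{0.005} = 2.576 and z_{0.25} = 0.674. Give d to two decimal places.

d_min ≈ 0.20

For two independent groups of n = 530 each: d_min = (z_{α/2} + z_β)·√(2/n).
z-sum = 2.576 + 0.674 = 3.250.
d_min = 3.250 × √(2/530) = 3.250 × 0.0614 = 0.200.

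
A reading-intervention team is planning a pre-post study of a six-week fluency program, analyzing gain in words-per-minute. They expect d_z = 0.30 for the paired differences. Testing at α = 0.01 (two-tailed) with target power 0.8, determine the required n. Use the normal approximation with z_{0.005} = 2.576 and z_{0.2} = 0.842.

n = 130 pairs

For a paired (one-sample on differences) test: n = ((z_{α/2} + z_β) / d)².
z_{α/2} + z_β = 2.576 + 0.842 = 3.418.
n = (3.418 / 0.30)² = 11.393² = 129.81.
Round up.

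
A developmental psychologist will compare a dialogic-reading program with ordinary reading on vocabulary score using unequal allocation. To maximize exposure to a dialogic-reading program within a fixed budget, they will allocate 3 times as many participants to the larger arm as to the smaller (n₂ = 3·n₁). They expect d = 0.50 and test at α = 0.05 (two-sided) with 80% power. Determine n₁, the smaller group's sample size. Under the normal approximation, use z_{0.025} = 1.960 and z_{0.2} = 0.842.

n₁ = 42

With allocation ratio k = n₂/n₁ = 3, Var(x̄₁−x̄₂) = σ²(1/n₁ + 1/(k·n₁)) = σ²·(k+1)/(k·n₁).
So n₁ = (1 + 1/k)·((z_{α/2} + z_β)/d)² = 1.333 × (2.802/0.50)².
n₁ = 1.333 × 31.40 = 41.9.
Round up: n₁ = 42, giving n₂ = 3 × 42 = 126.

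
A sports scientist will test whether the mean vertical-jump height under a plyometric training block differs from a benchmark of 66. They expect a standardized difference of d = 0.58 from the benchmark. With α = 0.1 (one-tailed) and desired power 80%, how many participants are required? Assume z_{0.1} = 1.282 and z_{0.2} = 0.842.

For a one-sample test: n = ((z_{α} + z_β) / d)².
z_{α} + z_β = 1.282 + 0.842 = 2.124.
n = (2.124 / 0.58)² = 3.662² = 13.41.
Round up.

n = 14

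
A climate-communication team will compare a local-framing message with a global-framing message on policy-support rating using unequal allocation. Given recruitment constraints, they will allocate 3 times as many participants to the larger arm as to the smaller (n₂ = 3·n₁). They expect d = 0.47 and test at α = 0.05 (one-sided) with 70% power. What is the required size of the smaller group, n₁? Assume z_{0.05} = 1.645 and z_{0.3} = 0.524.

With allocation ratio k = n₂/n₁ = 3, Var(x̄₁−x̄₂) = σ²(1/n₁ + 1/(k·n₁)) = σ²·(k+1)/(k·n₁).
So n₁ = (1 + 1/k)·((z_{α} + z_β)/d)² = 1.333 × (2.169/0.47)².
n₁ = 1.333 × 21.30 = 28.4.
Round up: n₁ = 29, giving n₂ = 3 × 29 = 87.

n₁ = 29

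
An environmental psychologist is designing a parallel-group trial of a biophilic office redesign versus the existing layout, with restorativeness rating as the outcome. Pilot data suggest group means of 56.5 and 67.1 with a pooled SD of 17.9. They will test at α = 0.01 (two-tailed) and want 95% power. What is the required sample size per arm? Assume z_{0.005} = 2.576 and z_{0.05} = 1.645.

Cohen's d = |M₁ − M₂| / SD_pooled = |56.5 − 67.1| / 17.9 = 10.6 / 17.9 = 0.592.
For two independent groups with equal n: n = 2·((z_{α/2} + z_β) / d)².
z_{α/2} + z_β = 2.576 + 1.645 = 4.221.
n = 2 × (4.221 / 0.592)² = 2 × 7.130² = 2 × 50.84 = 101.7.
Round up to the next whole participant.

n = 102 per group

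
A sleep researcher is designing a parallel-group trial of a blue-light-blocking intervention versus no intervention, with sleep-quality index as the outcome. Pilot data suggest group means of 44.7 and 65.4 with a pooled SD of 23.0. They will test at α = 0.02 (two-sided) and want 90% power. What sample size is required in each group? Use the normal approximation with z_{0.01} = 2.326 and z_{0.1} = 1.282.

Cohen's d = |M₁ − M₂| / SD_pooled = |44.7 − 65.4| / 23.0 = 20.7 / 23.0 = 0.900.
For two independent groups with equal n: n = 2·((z_{α/2} + z_β) / d)².
z_{α/2} + z_β = 2.326 + 1.282 = 3.608.
n = 2 × (3.608 / 0.900)² = 2 × 4.009² = 2 × 16.07 = 32.1.
Round up to the next whole participant.

n = 33 per group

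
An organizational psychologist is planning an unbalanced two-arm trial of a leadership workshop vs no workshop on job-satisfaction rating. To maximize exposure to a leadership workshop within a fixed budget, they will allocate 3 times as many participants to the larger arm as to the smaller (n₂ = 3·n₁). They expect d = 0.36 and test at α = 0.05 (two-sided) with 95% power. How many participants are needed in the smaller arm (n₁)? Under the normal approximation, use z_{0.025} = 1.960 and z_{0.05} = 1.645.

With allocation ratio k = n₂/n₁ = 3, Var(x̄₁−x̄₂) = σ²(1/n₁ + 1/(k·n₁)) = σ²·(k+1)/(k·n₁).
So n₁ = (1 + 1/k)·((z_{α/2} + z_β)/d)² = 1.333 × (3.605/0.36)².
n₁ = 1.333 × 100.28 = 133.7.
Round up: n₁ = 134, giving n₂ = 3 × 134 = 402.

n₁ = 134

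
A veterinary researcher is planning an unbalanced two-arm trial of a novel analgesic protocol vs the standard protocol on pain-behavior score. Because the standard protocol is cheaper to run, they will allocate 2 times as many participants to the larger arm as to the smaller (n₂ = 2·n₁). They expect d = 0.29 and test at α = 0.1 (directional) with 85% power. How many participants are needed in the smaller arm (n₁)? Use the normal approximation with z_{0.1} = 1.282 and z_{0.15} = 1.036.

With allocation ratio k = n₂/n₁ = 2, Var(x̄₁−x̄₂) = σ²(1/n₁ + 1/(k·n₁)) = σ²·(k+1)/(k·n₁).
So n₁ = (1 + 1/k)·((z_{α} + z_β)/d)² = 1.500 × (2.318/0.29)².
n₁ = 1.500 × 63.89 = 95.8.
Round up: n₁ = 96, giving n₂ = 2 × 96 = 192.

n₁ = 96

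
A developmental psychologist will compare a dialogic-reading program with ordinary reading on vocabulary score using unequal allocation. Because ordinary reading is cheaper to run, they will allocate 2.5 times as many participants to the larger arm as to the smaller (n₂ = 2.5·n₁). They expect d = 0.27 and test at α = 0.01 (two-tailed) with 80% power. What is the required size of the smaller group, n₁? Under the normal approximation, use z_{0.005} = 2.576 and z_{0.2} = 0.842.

n₁ = 225

With allocation ratio k = n₂/n₁ = 2.5, Var(x̄₁−x̄₂) = σ²(1/n₁ + 1/(k·n₁)) = σ²·(k+1)/(k·n₁).
So n₁ = (1 + 1/k)·((z_{α/2} + z_β)/d)² = 1.400 × (3.418/0.27)².
n₁ = 1.400 × 160.26 = 224.4.
Round up: n₁ = 225, giving n₂ = ⌈2.5 × 225⌉ = ⌈562.5⌉ = 563.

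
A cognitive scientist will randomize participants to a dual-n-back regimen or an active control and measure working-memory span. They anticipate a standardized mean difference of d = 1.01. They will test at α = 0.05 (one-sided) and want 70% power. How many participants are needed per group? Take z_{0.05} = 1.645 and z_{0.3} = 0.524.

n = 10 per group

For two independent groups with equal n: n = 2·((z_{α} + z_β) / d)².
z_{α} + z_β = 1.645 + 0.524 = 2.169.
n = 2 × (2.169 / 1.01)² = 2 × 2.148² = 2 × 4.61 = 9.2.
Round up to the next whole participant.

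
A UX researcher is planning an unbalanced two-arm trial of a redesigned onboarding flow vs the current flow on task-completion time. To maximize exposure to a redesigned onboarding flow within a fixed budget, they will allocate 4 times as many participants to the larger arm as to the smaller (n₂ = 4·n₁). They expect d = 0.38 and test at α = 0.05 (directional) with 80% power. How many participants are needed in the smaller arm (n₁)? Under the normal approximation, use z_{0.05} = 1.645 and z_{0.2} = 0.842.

With allocation ratio k = n₂/n₁ = 4, Var(x̄₁−x̄₂) = σ²(1/n₁ + 1/(k·n₁)) = σ²·(k+1)/(k·n₁).
So n₁ = (1 + 1/k)·((z_{α} + z_β)/d)² = 1.250 × (2.487/0.38)².
n₁ = 1.250 × 42.83 = 53.5.
Round up: n₁ = 54, giving n₂ = 4 × 54 = 216.

n₁ = 54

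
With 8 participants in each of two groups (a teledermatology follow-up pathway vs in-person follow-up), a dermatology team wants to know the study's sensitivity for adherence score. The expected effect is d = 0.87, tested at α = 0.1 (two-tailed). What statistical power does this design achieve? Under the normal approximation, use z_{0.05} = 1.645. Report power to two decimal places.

For two equal groups, power = Φ(d·√(n/2) − z_{α/2}).
d·√(n/2) = 0.87 × √(8/2) = 0.87 × 2.000 = 1.740.
z_β = 1.740 − 1.645 = 0.095.
Power = Φ(0.095) = 0.538.

power ≈ 0.54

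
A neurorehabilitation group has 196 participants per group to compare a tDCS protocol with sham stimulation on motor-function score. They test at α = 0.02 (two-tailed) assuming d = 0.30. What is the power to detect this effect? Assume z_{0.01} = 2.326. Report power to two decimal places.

For two equal groups, power = Φ(d·√(n/2) − z_{α/2}).
d·√(n/2) = 0.30 × √(196/2) = 0.30 × 9.899 = 2.970.
z_β = 2.970 − 2.326 = 0.644.
Power = Φ(0.644) = 0.740.

power ≈ 0.74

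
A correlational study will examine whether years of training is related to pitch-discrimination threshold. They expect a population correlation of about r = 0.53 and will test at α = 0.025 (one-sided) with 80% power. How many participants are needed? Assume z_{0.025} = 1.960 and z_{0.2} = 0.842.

n = 26

Fisher's z: C = ½·ln((1+r)/(1−r)) = ½·ln(3.2553) = 0.5901.
n = ((z_{α} + z_β)/C)² + 3.
(1.960 + 0.842) / 0.5901 = 2.802 / 0.5901 = 4.748.
n = 4.748² + 3 = 22.55 + 3 = 25.5.
Round up.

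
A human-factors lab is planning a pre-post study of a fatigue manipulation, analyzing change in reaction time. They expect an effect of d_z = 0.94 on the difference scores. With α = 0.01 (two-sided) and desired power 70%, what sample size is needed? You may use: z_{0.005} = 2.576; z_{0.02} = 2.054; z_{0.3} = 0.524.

For a paired (one-sample on differences) test: n = ((z_{α/2} + z_β) / d)².
z_{α/2} + z_β = 2.576 + 0.524 = 3.100.
n = (3.100 / 0.94)² = 3.298² = 10.88.
Round up.

n = 11 pairs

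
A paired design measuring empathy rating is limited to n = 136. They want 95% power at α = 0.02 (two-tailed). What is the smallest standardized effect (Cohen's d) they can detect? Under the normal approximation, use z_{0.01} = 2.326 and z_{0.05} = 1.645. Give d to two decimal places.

For a single sample (or paired design) of n = 136: d_min = (z_{α/2} + z_β)/√n.
z-sum = 2.326 + 1.645 = 3.971.
d_min = 3.971 / √136 = 3.971 / 11.662 = 0.341.

d_min ≈ 0.34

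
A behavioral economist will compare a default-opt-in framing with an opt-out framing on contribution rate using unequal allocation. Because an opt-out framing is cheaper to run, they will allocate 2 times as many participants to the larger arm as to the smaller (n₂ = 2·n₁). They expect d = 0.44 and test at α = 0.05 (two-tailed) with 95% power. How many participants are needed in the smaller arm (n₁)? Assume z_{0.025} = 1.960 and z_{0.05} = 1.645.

With allocation ratio k = n₂/n₁ = 2, Var(x̄₁−x̄₂) = σ²(1/n₁ + 1/(k·n₁)) = σ²·(k+1)/(k·n₁).
So n₁ = (1 + 1/k)·((z_{α/2} + z_β)/d)² = 1.500 × (3.605/0.44)².
n₁ = 1.500 × 67.13 = 100.7.
Round up: n₁ = 101, giving n₂ = 2 × 101 = 202.

n₁ = 101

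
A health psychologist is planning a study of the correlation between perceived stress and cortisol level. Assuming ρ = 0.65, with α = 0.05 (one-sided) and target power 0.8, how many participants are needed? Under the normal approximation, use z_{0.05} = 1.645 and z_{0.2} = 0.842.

n = 14

Fisher's z: C = ½·ln((1+r)/(1−r)) = ½·ln(4.7143) = 0.7753.
n = ((z_{α} + z_β)/C)² + 3.
(1.645 + 0.842) / 0.7753 = 2.487 / 0.7753 = 3.208.
n = 3.208² + 3 = 10.29 + 3 = 13.3.
Round up.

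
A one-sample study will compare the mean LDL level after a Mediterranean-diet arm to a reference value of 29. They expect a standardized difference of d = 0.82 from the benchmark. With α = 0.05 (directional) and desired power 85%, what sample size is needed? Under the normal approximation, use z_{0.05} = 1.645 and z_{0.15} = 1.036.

For a one-sample test: n = ((z_{α} + z_β) / d)².
z_{α} + z_β = 1.645 + 1.036 = 2.681.
n = (2.681 / 0.82)² = 3.270² = 10.69.
Round up.

n = 11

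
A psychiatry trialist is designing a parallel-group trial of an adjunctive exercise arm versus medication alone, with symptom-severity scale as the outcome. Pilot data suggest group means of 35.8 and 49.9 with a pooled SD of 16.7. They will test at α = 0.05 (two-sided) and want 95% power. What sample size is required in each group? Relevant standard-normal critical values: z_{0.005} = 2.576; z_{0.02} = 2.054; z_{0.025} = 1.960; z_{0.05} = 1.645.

n = 37 per group

Cohen's d = |M₁ − M₂| / SD_pooled = |35.8 − 49.9| / 16.7 = 14.1 / 16.7 = 0.844.
For two independent groups with equal n: n = 2·((z_{α/2} + z_β) / d)².
z_{α/2} + z_β = 1.960 + 1.645 = 3.605.
n = 2 × (3.605 / 0.844)² = 2 × 4.271² = 2 × 18.24 = 36.5.
Round up to the next whole participant.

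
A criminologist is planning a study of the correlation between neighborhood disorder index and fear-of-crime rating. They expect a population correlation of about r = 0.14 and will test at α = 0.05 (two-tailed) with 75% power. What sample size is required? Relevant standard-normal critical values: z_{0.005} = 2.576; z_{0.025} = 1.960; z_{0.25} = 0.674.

Fisher's z: C = ½·ln((1+r)/(1−r)) = ½·ln(1.3256) = 0.1409.
n = ((z_{α/2} + z_β)/C)² + 3.
(1.960 + 0.674) / 0.1409 = 2.634 / 0.1409 = 18.694.
n = 18.694² + 3 = 349.47 + 3 = 352.5.
Round up.

n = 353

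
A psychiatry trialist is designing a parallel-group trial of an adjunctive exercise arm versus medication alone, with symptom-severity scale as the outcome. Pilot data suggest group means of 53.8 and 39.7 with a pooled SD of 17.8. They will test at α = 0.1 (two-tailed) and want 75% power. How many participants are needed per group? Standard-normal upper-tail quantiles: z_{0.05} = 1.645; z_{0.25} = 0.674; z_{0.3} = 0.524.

Cohen's d = |M₁ − M₂| / SD_pooled = |53.8 − 39.7| / 17.8 = 14.1 / 17.8 = 0.792.
For two independent groups with equal n: n = 2·((z_{α/2} + z_β) / d)².
z_{α/2} + z_β = 1.645 + 0.674 = 2.319.
n = 2 × (2.319 / 0.792)² = 2 × 2.928² = 2 × 8.57 = 17.1.
Round up to the next whole participant.

n = 18 per group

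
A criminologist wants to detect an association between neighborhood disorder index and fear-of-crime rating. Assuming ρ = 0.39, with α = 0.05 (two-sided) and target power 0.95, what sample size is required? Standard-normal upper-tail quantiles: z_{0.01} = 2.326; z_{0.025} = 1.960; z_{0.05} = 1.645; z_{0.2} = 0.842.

n = 80

Fisher's z: C = ½·ln((1+r)/(1−r)) = ½·ln(2.2787) = 0.4118.
n = ((z_{α/2} + z_β)/C)² + 3.
(1.960 + 1.645) / 0.4118 = 3.605 / 0.4118 = 8.754.
n = 8.754² + 3 = 76.64 + 3 = 79.6.
Round up.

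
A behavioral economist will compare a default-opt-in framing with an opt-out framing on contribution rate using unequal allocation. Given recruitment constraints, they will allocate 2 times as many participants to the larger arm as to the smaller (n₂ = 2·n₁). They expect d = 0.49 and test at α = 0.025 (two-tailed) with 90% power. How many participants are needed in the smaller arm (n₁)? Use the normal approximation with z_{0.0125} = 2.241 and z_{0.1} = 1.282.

With allocation ratio k = n₂/n₁ = 2, Var(x̄₁−x̄₂) = σ²(1/n₁ + 1/(k·n₁)) = σ²·(k+1)/(k·n₁).
So n₁ = (1 + 1/k)·((z_{α/2} + z_β)/d)² = 1.500 × (3.523/0.49)².
n₁ = 1.500 × 51.69 = 77.5.
Round up: n₁ = 78, giving n₂ = 2 × 78 = 156.

n₁ = 78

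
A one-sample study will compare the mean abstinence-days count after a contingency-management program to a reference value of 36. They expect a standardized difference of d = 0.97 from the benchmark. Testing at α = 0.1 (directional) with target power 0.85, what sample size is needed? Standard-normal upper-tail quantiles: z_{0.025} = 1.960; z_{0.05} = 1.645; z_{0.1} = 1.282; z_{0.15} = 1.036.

For a one-sample test: n = ((z_{α} + z_β) / d)².
z_{α} + z_β = 1.282 + 1.036 = 2.318.
n = (2.318 / 0.97)² = 2.390² = 5.71.
Round up.

n = 6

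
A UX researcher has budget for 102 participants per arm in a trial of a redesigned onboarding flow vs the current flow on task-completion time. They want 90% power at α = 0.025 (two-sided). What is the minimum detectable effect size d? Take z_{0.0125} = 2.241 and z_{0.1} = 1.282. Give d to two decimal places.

For two independent groups of n = 102 each: d_min = (z_{α/2} + z_β)·√(2/n).
z-sum = 2.241 + 1.282 = 3.523.
d_min = 3.523 × √(2/102) = 3.523 × 0.1400 = 0.493.

d_min ≈ 0.49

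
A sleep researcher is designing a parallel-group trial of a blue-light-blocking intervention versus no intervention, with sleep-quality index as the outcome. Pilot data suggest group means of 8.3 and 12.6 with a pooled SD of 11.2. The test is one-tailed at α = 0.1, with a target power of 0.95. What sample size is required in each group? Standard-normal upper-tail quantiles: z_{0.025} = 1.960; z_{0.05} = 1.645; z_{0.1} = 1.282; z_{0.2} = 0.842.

Cohen's d = |M₁ − M₂| / SD_pooled = |8.3 − 12.6| / 11.2 = 4.3 / 11.2 = 0.384.
For two independent groups with equal n: n = 2·((z_{α} + z_β) / d)².
z_{α} + z_β = 1.282 + 1.645 = 2.927.
n = 2 × (2.927 / 0.384)² = 2 × 7.622² = 2 × 58.10 = 116.2.
Round up to the next whole participant.

n = 117 per group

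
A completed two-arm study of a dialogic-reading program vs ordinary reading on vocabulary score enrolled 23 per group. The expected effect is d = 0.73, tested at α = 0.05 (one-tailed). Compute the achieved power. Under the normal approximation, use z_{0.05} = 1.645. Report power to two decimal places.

power ≈ 0.80

For two equal groups, power = Φ(d·√(n/2) − z_{α}).
d·√(n/2) = 0.73 × √(23/2) = 0.73 × 3.391 = 2.476.
z_β = 2.476 − 1.645 = 0.831.
Power = Φ(0.831) = 0.797.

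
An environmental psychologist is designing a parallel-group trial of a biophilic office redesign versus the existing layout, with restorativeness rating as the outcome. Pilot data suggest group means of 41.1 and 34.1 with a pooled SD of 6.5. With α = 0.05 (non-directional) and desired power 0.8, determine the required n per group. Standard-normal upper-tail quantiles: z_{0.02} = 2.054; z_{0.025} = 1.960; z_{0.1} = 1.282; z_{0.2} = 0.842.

Cohen's d = |M₁ − M₂| / SD_pooled = |41.1 − 34.1| / 6.5 = 7.0 / 6.5 = 1.077.
For two independent groups with equal n: n = 2·((z_{α/2} + z_β) / d)².
z_{α/2} + z_β = 1.960 + 0.842 = 2.802.
n = 2 × (2.802 / 1.077)² = 2 × 2.602² = 2 × 6.77 = 13.5.
Round up to the next whole participant.

n = 14 per group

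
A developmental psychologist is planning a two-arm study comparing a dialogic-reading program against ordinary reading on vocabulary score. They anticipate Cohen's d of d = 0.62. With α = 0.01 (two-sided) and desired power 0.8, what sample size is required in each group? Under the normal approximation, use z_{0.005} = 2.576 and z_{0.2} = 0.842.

n = 61 per group

For two independent groups with equal n: n = 2·((z_{α/2} + z_β) / d)².
z_{α/2} + z_β = 2.576 + 0.842 = 3.418.
n = 2 × (3.418 / 0.62)² = 2 × 5.513² = 2 × 30.39 = 60.8.
Round up to the next whole participant.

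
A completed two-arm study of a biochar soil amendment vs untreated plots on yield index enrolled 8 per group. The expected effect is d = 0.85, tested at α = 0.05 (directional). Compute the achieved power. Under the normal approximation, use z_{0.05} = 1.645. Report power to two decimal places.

For two equal groups, power = Φ(d·√(n/2) − z_{α}).
d·√(n/2) = 0.85 × √(8/2) = 0.85 × 2.000 = 1.700.
z_β = 1.700 − 1.645 = 0.055.
Power = Φ(0.055) = 0.522.

power ≈ 0.52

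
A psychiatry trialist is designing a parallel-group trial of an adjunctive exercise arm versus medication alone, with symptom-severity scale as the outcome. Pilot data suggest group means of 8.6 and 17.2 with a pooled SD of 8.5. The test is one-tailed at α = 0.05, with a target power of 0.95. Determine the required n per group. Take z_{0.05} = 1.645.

n = 22 per group

Cohen's d = |M₁ − M₂| / SD_pooled = |8.6 − 17.2| / 8.5 = 8.6 / 8.5 = 1.012.
For two independent groups with equal n: n = 2·((z_{α} + z_β) / d)².
z_{α} + z_β = 1.645 + 1.645 = 3.290.
n = 2 × (3.290 / 1.012)² = 2 × 3.251² = 2 × 10.57 = 21.1.
Round up to the next whole participant.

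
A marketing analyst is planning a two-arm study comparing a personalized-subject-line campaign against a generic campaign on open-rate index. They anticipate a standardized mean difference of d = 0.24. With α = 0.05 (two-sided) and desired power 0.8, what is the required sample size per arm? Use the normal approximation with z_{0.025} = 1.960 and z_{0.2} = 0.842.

n = 273 per group

For two independent groups with equal n: n = 2·((z_{α/2} + z_β) / d)².
z_{α/2} + z_β = 1.960 + 0.842 = 2.802.
n = 2 × (2.802 / 0.24)² = 2 × 11.675² = 2 × 136.31 = 272.6.
Round up to the next whole participant.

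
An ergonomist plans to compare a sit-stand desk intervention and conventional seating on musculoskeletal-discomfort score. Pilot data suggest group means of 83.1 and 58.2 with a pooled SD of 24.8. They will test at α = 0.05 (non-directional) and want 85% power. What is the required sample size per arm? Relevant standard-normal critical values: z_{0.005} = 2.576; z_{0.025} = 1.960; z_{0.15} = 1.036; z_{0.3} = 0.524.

n = 18 per group

Cohen's d = |M₁ − M₂| / SD_pooled = |83.1 − 58.2| / 24.8 = 24.9 / 24.8 = 1.004.
For two independent groups with equal n: n = 2·((z_{α/2} + z_β) / d)².
z_{α/2} + z_β = 1.960 + 1.036 = 2.996.
n = 2 × (2.996 / 1.004)² = 2 × 2.984² = 2 × 8.90 = 17.8.
Round up to the next whole participant.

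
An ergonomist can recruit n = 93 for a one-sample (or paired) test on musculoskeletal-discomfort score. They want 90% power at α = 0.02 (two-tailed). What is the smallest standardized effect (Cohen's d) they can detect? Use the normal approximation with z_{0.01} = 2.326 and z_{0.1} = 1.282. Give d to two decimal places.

For a single sample (or paired design) of n = 93: d_min = (z_{α/2} + z_β)/√n.
z-sum = 2.326 + 1.282 = 3.608.
d_min = 3.608 / √93 = 3.608 / 9.644 = 0.374.

d_min ≈ 0.37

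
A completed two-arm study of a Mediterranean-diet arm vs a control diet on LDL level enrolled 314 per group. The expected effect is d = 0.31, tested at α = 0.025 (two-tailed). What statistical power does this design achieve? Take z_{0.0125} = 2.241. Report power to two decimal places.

For two equal groups, power = Φ(d·√(n/2) − z_{α/2}).
d·√(n/2) = 0.31 × √(314/2) = 0.31 × 12.530 = 3.884.
z_β = 3.884 − 2.241 = 1.643.
Power = Φ(1.643) = 0.950.

power ≈ 0.95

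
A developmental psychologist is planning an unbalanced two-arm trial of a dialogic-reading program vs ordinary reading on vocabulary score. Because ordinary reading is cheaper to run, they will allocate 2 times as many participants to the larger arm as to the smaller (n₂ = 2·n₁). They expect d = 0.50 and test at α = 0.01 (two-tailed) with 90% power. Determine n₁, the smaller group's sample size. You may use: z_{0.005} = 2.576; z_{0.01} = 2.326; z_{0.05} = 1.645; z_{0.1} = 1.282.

n₁ = 90

With allocation ratio k = n₂/n₁ = 2, Var(x̄₁−x̄₂) = σ²(1/n₁ + 1/(k·n₁)) = σ²·(k+1)/(k·n₁).
So n₁ = (1 + 1/k)·((z_{α/2} + z_β)/d)² = 1.500 × (3.858/0.50)².
n₁ = 1.500 × 59.54 = 89.3.
Round up: n₁ = 90, giving n₂ = 2 × 90 = 180.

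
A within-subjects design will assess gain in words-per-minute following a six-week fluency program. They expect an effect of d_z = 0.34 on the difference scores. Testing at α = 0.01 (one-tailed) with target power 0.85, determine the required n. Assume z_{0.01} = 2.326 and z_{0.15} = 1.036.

For a paired (one-sample on differences) test: n = ((z_{α} + z_β) / d)².
z_{α} + z_β = 2.326 + 1.036 = 3.362.
n = (3.362 / 0.34)² = 9.888² = 97.78.
Round up.

n = 98 pairs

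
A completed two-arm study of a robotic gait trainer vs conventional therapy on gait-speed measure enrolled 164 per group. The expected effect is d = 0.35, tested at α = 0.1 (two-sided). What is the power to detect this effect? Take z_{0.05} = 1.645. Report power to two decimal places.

For two equal groups, power = Φ(d·√(n/2) − z_{α/2}).
d·√(n/2) = 0.35 × √(164/2) = 0.35 × 9.055 = 3.169.
z_β = 3.169 − 1.645 = 1.524.
Power = Φ(1.524) = 0.936.

power ≈ 0.94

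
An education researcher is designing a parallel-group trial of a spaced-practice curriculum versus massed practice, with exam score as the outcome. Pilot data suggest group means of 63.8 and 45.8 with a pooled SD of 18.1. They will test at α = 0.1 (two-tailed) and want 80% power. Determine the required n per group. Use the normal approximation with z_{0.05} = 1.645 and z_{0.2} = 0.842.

n = 13 per group

Cohen's d = |M₁ − M₂| / SD_pooled = |63.8 − 45.8| / 18.1 = 18.0 / 18.1 = 0.994.
For two independent groups with equal n: n = 2·((z_{α/2} + z_β) / d)².
z_{α/2} + z_β = 1.645 + 0.842 = 2.487.
n = 2 × (2.487 / 0.994)² = 2 × 2.502² = 2 × 6.26 = 12.5.
Round up to the next whole participant.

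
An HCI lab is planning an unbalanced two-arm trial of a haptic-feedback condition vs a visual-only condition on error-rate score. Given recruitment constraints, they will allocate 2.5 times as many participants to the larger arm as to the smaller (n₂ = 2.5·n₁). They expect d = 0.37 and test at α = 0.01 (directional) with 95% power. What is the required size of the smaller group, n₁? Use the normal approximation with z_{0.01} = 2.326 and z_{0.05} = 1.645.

With allocation ratio k = n₂/n₁ = 2.5, Var(x̄₁−x̄₂) = σ²(1/n₁ + 1/(k·n₁)) = σ²·(k+1)/(k·n₁).
So n₁ = (1 + 1/k)·((z_{α} + z_β)/d)² = 1.400 × (3.971/0.37)².
n₁ = 1.400 × 115.19 = 161.3.
Round up: n₁ = 162, giving n₂ = 2.5 × 162 = 405.

n₁ = 162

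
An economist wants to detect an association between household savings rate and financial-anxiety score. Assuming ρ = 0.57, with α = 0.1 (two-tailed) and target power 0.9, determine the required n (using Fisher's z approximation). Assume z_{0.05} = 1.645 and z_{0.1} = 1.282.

n = 24

Fisher's z: C = ½·ln((1+r)/(1−r)) = ½·ln(3.6512) = 0.6475.
n = ((z_{α/2} + z_β)/C)² + 3.
(1.645 + 1.282) / 0.6475 = 2.927 / 0.6475 = 4.520.
n = 4.520² + 3 = 20.43 + 3 = 23.4.
Round up.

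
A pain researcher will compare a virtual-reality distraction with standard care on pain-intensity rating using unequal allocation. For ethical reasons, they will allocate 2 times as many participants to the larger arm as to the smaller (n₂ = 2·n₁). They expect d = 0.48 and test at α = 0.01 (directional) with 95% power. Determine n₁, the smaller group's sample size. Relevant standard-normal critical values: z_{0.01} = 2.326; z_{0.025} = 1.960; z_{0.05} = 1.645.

n₁ = 103

With allocation ratio k = n₂/n₁ = 2, Var(x̄₁−x̄₂) = σ²(1/n₁ + 1/(k·n₁)) = σ²·(k+1)/(k·n₁).
So n₁ = (1 + 1/k)·((z_{α} + z_β)/d)² = 1.500 × (3.971/0.48)².
n₁ = 1.500 × 68.44 = 102.7.
Round up: n₁ = 103, giving n₂ = 2 × 103 = 206.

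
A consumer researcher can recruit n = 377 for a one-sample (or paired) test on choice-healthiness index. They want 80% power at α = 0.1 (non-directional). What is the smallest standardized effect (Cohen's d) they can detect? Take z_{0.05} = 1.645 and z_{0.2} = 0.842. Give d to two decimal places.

d_min ≈ 0.13

For a single sample (or paired design) of n = 377: d_min = (z_{α/2} + z_β)/√n.
z-sum = 1.645 + 0.842 = 2.487.
d_min = 2.487 / √377 = 2.487 / 19.416 = 0.128.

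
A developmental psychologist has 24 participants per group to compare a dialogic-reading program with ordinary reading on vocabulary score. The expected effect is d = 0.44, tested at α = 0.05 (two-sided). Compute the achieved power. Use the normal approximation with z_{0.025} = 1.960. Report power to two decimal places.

For two equal groups, power = Φ(d·√(n/2) − z_{α/2}).
d·√(n/2) = 0.44 × √(24/2) = 0.44 × 3.464 = 1.524.
z_β = 1.524 − 1.960 = -0.436.
Power = Φ(-0.436) = 0.331.

power ≈ 0.33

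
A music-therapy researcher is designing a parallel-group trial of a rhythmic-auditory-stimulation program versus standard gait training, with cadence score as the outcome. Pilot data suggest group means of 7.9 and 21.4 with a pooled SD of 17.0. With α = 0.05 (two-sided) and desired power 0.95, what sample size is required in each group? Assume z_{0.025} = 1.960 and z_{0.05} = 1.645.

Cohen's d = |M₁ − M₂| / SD_pooled = |7.9 − 21.4| / 17.0 = 13.5 / 17.0 = 0.794.
For two independent groups with equal n: n = 2·((z_{α/2} + z_β) / d)².
z_{α/2} + z_β = 1.960 + 1.645 = 3.605.
n = 2 × (3.605 / 0.794)² = 2 × 4.540² = 2 × 20.61 = 41.2.
Round up to the next whole participant.

n = 42 per group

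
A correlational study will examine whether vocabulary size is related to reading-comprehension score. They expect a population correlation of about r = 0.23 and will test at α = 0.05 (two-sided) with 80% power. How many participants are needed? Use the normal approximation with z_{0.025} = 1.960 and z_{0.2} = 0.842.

Fisher's z: C = ½·ln((1+r)/(1−r)) = ½·ln(1.5974) = 0.2342.
n = ((z_{α/2} + z_β)/C)² + 3.
(1.960 + 0.842) / 0.2342 = 2.802 / 0.2342 = 11.964.
n = 11.964² + 3 = 143.14 + 3 = 146.1.
Round up.

n = 147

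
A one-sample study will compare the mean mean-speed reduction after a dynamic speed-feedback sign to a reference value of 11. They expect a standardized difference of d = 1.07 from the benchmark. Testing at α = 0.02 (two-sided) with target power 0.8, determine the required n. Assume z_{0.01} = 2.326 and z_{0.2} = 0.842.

For a one-sample test: n = ((z_{α/2} + z_β) / d)².
z_{α/2} + z_β = 2.326 + 0.842 = 3.168.
n = (3.168 / 1.07)² = 2.961² = 8.77.
Round up.

n = 9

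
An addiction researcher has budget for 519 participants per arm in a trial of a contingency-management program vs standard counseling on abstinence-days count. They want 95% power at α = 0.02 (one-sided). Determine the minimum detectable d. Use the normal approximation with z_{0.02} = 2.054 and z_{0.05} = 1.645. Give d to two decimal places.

For two independent groups of n = 519 each: d_min = (z_{α} + z_β)·√(2/n).
z-sum = 2.054 + 1.645 = 3.699.
d_min = 3.699 × √(2/519) = 3.699 × 0.0621 = 0.230.

d_min ≈ 0.23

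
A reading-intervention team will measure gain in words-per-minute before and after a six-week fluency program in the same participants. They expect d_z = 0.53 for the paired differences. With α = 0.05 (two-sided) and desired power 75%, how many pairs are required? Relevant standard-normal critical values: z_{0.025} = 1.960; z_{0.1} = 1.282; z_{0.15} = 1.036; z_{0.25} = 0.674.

n = 25 pairs

For a paired (one-sample on differences) test: n = ((z_{α/2} + z_β) / d)².
z_{α/2} + z_β = 1.960 + 0.674 = 2.634.
n = (2.634 / 0.53)² = 4.970² = 24.70.
Round up.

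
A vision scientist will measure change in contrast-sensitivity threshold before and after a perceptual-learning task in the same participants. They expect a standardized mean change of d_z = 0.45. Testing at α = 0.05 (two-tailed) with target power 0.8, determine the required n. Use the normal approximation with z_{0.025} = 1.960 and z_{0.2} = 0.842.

For a paired (one-sample on differences) test: n = ((z_{α/2} + z_β) / d)².
z_{α/2} + z_β = 1.960 + 0.842 = 2.802.
n = (2.802 / 0.45)² = 6.227² = 38.77.
Round up.

n = 39 pairs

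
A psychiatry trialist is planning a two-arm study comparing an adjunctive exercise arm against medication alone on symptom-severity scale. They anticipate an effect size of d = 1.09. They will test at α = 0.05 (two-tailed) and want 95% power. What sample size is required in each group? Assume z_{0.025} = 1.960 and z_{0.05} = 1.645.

For two independent groups with equal n: n = 2·((z_{α/2} + z_β) / d)².
z_{α/2} + z_β = 1.960 + 1.645 = 3.605.
n = 2 × (3.605 / 1.09)² = 2 × 3.307² = 2 × 10.94 = 21.9.
Round up to the next whole participant.

n = 22 per group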